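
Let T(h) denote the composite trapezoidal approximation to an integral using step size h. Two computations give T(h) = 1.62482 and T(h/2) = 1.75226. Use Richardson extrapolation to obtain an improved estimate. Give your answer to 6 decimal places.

R = (4·T(h/2) − T(h)) / 3 = (4·1.75226 − 1.62482)/3 = (5.38422)/3 = 1.794740.

1.794740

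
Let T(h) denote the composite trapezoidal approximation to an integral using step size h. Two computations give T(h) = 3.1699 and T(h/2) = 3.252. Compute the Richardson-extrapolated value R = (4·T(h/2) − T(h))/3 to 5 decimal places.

3.27937

R = (4·T(h/2) − T(h)) / 3 = (4·3.252 − 3.1699)/3 = (9.8381)/3 = 3.27937.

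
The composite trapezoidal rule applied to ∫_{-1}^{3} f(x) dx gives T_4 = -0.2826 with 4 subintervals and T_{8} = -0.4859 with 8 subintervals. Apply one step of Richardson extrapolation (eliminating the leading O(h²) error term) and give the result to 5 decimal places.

-0.55367

R = (4·T_{8} − T_4) / 3 = (4·(-0.4859) − (-0.2826))/3 = (-1.6610)/3 = -0.55367.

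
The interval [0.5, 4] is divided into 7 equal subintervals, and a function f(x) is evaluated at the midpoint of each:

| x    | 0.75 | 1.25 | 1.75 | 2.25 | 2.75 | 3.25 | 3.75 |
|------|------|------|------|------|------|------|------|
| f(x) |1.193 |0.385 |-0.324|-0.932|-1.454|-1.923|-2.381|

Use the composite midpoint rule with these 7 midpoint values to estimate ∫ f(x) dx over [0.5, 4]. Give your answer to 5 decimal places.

-2.71800

h = 0.5, n = 7.
h·[y(m₁) + y(m₂) + y(m₃) + y(m₄) + y(m₅) + y(m₆) + y(m₇)] = 0.5·(-5.436) = -2.71800.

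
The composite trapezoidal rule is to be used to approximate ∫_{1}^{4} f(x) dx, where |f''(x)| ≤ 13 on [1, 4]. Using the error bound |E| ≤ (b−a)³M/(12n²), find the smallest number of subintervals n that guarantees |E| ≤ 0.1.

Need 351/(12n²) ≤ 0.1.
n² ≥ 351/(12·0.1) = 292.5 ⇒ n ≥ 17.1026, so the smallest n is 18.

18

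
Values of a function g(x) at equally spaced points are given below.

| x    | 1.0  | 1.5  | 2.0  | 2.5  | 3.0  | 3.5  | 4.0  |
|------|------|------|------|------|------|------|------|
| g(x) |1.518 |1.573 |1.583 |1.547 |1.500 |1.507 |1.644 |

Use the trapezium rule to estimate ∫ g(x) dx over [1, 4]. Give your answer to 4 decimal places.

4.6455

h = 0.5, n = 6.
(h/2)·[y₀ + 2y₁ + 2y₂ + 2y₃ + 2y₄ + 2y₅ + y₆] = 0.25·(18.582) = 4.6455.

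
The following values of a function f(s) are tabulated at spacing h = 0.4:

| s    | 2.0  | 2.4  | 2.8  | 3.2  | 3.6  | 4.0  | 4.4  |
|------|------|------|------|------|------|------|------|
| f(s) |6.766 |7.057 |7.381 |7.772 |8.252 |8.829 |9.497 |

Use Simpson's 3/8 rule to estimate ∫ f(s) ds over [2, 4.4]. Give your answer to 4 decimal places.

h = 0.4, n = 6.
(3h/8)·[y₀ + 3y₁ + 3y₂ + 2y₃ + 3y₄ + 3y₅ + y₆] = 0.15·(126.364) = 18.9546.

18.9546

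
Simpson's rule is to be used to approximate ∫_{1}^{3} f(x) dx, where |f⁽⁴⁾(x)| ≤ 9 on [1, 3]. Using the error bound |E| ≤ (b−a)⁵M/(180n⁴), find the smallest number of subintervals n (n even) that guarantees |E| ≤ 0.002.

6

Need 288/(180n⁴) ≤ 0.002.
n⁴ ≥ 288/(180·0.002) = 800 ⇒ n ≥ 5.3183, so the smallest even n is 6. (n must be even for Simpson's rule.)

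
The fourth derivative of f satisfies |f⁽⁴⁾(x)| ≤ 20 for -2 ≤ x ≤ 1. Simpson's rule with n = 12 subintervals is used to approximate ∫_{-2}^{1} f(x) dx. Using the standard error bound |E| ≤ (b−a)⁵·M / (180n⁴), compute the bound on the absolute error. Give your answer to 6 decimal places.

|E| ≤ (3)⁵·20 / (180·12⁴) = 4860/3732480 = 0.001302.

0.001302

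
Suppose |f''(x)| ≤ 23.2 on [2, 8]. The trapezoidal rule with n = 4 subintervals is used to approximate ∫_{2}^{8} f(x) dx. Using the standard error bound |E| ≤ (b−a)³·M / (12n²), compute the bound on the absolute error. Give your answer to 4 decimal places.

|E| ≤ (6)³·23.2 / (12·4²) = 5011.2/192 = 26.1000.

26.1000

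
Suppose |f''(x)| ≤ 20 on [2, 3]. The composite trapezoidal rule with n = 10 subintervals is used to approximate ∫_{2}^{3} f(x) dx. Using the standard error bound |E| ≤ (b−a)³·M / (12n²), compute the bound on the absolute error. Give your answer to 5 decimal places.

0.01667

|E| ≤ (1)³·20 / (12·10²) = 20/1200 = 0.01667.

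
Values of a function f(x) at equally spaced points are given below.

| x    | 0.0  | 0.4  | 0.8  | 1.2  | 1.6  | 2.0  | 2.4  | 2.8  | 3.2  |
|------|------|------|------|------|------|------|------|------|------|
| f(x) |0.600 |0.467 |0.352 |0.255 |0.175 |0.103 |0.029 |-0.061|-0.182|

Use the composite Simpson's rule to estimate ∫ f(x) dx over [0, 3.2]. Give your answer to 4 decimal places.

0.6115

h = 0.4, n = 8.
(h/3)·[y₀ + 4y₁ + 2y₂ + 4y₃ + 2y₄ + 4y₅ + 2y₆ + 4y₇ + y₈] = 0.133333·(4.586) = 0.6115.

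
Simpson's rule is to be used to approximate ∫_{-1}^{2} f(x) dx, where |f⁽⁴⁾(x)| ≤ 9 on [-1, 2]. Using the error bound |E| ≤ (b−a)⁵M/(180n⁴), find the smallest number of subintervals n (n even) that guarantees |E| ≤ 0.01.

Need 2187/(180n⁴) ≤ 0.01.
n⁴ ≥ 2187/(180·0.01) = 1215 ⇒ n ≥ 5.9040, so the smallest even n is 6. (n must be even for Simpson's rule.)

6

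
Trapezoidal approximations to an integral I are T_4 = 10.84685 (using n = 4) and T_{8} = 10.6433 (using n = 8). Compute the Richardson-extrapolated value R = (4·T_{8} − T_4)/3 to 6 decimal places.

10.575450

R = (4·T_{8} − T_4) / 3 = (4·10.6433 − 10.84685)/3 = (31.72635)/3 = 10.575450.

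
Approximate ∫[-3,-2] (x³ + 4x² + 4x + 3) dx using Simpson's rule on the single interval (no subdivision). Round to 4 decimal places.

2.0833

S = (b−a)/6 · [f(-3) + 4f(-2.5) + f(-2)] = 0.166667·[0 + 4·2.375 + 3] = 2.0833.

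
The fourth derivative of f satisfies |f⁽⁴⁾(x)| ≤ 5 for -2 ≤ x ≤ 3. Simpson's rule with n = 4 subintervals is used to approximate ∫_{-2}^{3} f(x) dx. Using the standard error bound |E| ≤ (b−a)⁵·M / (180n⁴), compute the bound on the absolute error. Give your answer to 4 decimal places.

|E| ≤ (5)⁵·5 / (180·4⁴) = 15625/46080 = 0.3391.

0.3391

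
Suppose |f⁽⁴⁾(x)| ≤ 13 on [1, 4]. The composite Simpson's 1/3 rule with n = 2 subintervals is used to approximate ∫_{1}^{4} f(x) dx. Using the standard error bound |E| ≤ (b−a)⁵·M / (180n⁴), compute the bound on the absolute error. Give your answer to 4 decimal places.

1.0969

|E| ≤ (3)⁵·13 / (180·2⁴) = 3159/2880 = 1.0969.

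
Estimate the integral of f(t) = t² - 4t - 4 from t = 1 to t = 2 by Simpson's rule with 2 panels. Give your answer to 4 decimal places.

h = (2 − 1)/2 = 0.5.
Nodes t₀,…,t₂ = 1, 1.5, 2.
f(t) = t² - 4t - 4: f₀=-7, f₁=-7.75, f₂=-8.
(h/3)·[f₀ + 4f₁ + f₂] = 0.166667·(-46) = -7.6667.

-7.6667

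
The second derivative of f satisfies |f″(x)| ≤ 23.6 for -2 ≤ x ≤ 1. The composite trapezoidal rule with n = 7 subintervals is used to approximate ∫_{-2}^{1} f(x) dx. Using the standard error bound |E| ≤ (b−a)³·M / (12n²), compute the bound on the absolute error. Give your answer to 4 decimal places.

|E| ≤ (3)³·23.6 / (12·7²) = 637.2/588 = 1.0837.

1.0837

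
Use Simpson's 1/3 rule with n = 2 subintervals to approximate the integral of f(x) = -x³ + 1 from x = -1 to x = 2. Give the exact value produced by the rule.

h = (2 − (-1))/2 = 1.5.
Nodes x₀,…,x₂ = -1, 0.5, 2.
f(x) = -x³ + 1: f₀=2, f₁=0.875, f₂=-7.
(h/3)·[f₀ + 4f₁ + f₂] = 0.5·(-1.5) = -0.75.

-0.75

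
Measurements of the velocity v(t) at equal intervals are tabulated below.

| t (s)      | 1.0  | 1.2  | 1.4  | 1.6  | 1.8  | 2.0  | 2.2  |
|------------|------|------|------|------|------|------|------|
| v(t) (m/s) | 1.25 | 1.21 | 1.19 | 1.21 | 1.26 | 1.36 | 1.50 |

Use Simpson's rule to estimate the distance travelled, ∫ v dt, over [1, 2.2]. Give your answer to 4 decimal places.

1.5180

h = 0.2, n = 6.
(h/3)·[y₀ + 4y₁ + 2y₂ + 4y₃ + 2y₄ + 4y₅ + y₆] = 0.066667·(22.77) = 1.5180.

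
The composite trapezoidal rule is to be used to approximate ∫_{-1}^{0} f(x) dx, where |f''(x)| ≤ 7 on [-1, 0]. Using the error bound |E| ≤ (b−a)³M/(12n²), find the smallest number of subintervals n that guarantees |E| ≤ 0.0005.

Need 7/(12n²) ≤ 0.0005.
n² ≥ 7/(12·0.0005) = 1166.67 ⇒ n ≥ 34.1565, so the smallest n is 35.

35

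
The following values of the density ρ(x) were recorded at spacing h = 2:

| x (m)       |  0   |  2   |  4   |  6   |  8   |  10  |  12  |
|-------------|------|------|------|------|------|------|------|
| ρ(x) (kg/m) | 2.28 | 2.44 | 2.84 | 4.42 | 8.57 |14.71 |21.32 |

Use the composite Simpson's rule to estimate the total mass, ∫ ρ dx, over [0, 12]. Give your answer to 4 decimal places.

h = 2, n = 6.
(h/3)·[y₀ + 4y₁ + 2y₂ + 4y₃ + 2y₄ + 4y₅ + y₆] = 0.666667·(132.70) = 88.4667.

88.4667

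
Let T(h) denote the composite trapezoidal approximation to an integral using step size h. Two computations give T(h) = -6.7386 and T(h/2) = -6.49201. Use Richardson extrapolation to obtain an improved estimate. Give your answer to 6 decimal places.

-6.409813

R = (4·T(h/2) − T(h)) / 3 = (4·(-6.49201) − (-6.7386))/3 = (-19.22944)/3 = -6.409813.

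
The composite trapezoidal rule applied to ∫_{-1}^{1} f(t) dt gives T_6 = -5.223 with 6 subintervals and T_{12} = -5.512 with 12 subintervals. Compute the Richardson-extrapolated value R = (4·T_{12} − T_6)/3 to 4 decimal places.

R = (4·T_{12} − T_6) / 3 = (4·(-5.512) − (-5.223))/3 = (-16.825)/3 = -5.6083.

-5.6083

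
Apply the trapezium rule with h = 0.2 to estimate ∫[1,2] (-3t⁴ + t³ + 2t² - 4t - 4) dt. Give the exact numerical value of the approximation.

-20.41984

h = (2 − 1)/5 = 0.2.
Nodes t₀,…,t₅ = 1, 1.2, 1.4, 1.6, 1.8, 2.
f(t) = -3t⁴ + t³ + 2t² - 4t - 4: f₀=-8, f₁=-10.4128, f₂=-14.4608, f₃=-20.8448, f₄=-30.3808, f₅=-44.
(h/2)·[f₀ + 2f₁ + 2f₂ + 2f₃ + 2f₄ + f₅] = 0.1·(-204.1984) = -20.41984.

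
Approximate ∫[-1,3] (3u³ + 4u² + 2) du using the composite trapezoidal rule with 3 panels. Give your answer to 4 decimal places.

h = (3 − (-1))/3 = 1.333333.
Nodes u₀,…,u₃ = -1, 0.333333, 1.666667, 3.
f(u) = 3u³ + 4u² + 2: f₀=3, f₁=2.555556, f₂=27, f₃=119.
(h/2)·[f₀ + 2f₁ + 2f₂ + f₃] = 0.666667·(181.111111) = 120.7407.

120.7407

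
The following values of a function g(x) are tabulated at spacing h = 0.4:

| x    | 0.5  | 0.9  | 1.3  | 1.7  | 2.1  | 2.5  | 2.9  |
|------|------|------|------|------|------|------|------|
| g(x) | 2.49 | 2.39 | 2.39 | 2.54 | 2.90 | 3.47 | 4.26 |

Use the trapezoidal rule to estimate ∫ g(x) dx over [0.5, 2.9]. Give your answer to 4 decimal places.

6.8260

h = 0.4, n = 6.
(h/2)·[y₀ + 2y₁ + 2y₂ + 2y₃ + 2y₄ + 2y₅ + y₆] = 0.2·(34.13) = 6.8260.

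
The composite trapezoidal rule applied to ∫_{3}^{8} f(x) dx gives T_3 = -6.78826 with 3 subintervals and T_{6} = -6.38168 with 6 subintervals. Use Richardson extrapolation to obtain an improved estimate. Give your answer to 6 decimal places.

R = (4·T_{6} − T_3) / 3 = (4·(-6.38168) − (-6.78826))/3 = (-18.73846)/3 = -6.246153.

-6.246153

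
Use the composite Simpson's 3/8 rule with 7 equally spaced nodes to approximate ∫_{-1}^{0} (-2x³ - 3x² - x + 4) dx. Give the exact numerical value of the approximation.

h = (0 − (-1))/6 = 0.166667.
Nodes x₀,…,x₆ = -1, -0.833333, -0.666667, -0.5, -0.333333, -0.166667, 0.
f(x) = -2x³ - 3x² - x + 4: f₀=4, f₁=3.907407, f₂=3.925926, f₃=4, f₄=4.074074, f₅=4.092593, f₆=4.
(3h/8)·[f₀ + 3f₁ + 3f₂ + 2f₃ + 3f₄ + 3f₅ + f₆] = 0.0625·(64) = 4.

4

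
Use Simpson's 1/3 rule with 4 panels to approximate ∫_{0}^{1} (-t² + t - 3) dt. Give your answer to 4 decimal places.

-2.8333

h = (1 − 0)/4 = 0.25.
Nodes t₀,…,t₄ = 0, 0.25, 0.5, 0.75, 1.
f(t) = -t² + t - 3: f₀=-3, f₁=-2.8125, f₂=-2.75, f₃=-2.8125, f₄=-3.
(h/3)·[f₀ + 4f₁ + 2f₂ + 4f₃ + f₄] = 0.083333·(-34) = -2.8333.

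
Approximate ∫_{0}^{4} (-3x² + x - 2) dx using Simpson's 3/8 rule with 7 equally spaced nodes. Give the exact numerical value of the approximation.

h = (4 − 0)/6 = 0.666667.
Nodes x₀,…,x₆ = 0, 0.666667, 1.333333, 2, 2.666667, 3.333333, 4.
f(x) = -3x² + x - 2: f₀=-2, f₁=-2.666667, f₂=-6, f₃=-12, f₄=-20.666667, f₅=-32, f₆=-46.
(3h/8)·[f₀ + 3f₁ + 3f₂ + 2f₃ + 3f₄ + 3f₅ + f₆] = 0.25·(-256) = -64.

-64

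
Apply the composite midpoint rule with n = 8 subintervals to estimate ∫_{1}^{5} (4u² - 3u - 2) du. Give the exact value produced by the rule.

h = (5 − 1)/8 = 0.5.
Midpoints m₁,…,m₈ = 1.25, 1.75, 2.25, 2.75, 3.25, 3.75, 4.25, 4.75.
f(m₁)=0.5, f(m₂)=5, f(m₃)=11.5, f(m₄)=20, f(m₅)=30.5, f(m₆)=43, f(m₇)=57.5, f(m₈)=74.
h·[f(m₁) + f(m₂) + f(m₃) + f(m₄) + f(m₅) + f(m₆) + f(m₇) + f(m₈)] = 0.5·(242) = 121.

121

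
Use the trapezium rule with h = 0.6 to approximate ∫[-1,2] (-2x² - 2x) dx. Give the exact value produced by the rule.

-9.36

h = (2 − (-1))/5 = 0.6.
Nodes x₀,…,x₅ = -1, -0.4, 0.2, 0.8, 1.4, 2.
f(x) = -2x² - 2x: f₀=0, f₁=0.48, f₂=-0.48, f₃=-2.88, f₄=-6.72, f₅=-12.
(h/2)·[f₀ + 2f₁ + 2f₂ + 2f₃ + 2f₄ + f₅] = 0.3·(-31.2) = -9.36.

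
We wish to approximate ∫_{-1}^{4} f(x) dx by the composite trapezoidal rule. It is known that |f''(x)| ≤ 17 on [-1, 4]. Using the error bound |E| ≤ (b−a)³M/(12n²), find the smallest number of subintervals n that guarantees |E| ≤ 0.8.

15

Need 2125/(12n²) ≤ 0.8.
n² ≥ 2125/(12·0.8) = 221.354 ⇒ n ≥ 14.8780, so the smallest n is 15.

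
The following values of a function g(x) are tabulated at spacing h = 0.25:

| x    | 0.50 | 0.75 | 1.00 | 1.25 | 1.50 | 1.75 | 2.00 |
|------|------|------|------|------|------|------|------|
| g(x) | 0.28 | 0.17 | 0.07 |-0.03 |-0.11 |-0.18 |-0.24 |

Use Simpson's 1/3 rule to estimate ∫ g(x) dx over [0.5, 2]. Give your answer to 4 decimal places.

h = 0.25, n = 6.
(h/3)·[y₀ + 4y₁ + 2y₂ + 4y₃ + 2y₄ + 4y₅ + y₆] = 0.083333·(-0.20) = -0.0167.

-0.0167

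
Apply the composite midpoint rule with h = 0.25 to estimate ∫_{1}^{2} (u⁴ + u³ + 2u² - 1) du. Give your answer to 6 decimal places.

h = (2 − 1)/4 = 0.25.
Midpoints m₁,…,m₄ = 1.125, 1.375, 1.625, 1.875.
f(m₁)=4.556884765625, f(m₂)=8.955322265625, f(m₃)=15.545166015625, f(m₄)=24.982666015625.
h·[f(m₁) + f(m₂) + f(m₃) + f(m₄)] = 0.25·(54.0400390625) = 13.510010.

13.510010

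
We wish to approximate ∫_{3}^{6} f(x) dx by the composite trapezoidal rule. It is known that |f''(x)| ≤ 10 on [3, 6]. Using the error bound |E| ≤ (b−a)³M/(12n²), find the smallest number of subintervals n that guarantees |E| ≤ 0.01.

48

Need 270/(12n²) ≤ 0.01.
n² ≥ 270/(12·0.01) = 2250 ⇒ n ≥ 47.4342, so the smallest n is 48.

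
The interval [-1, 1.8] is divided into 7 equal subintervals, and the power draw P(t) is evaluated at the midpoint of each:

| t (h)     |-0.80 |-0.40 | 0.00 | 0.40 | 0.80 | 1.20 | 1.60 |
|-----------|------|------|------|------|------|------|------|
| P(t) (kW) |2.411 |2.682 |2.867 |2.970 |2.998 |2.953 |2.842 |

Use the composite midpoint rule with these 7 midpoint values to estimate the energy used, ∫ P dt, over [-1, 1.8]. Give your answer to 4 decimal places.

h = 0.4, n = 7.
h·[y(m₁) + y(m₂) + y(m₃) + y(m₄) + y(m₅) + y(m₆) + y(m₇)] = 0.4·(19.723) = 7.8892.

7.8892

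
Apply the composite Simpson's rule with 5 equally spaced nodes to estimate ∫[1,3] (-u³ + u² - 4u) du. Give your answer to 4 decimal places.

h = (3 − 1)/4 = 0.5.
Nodes u₀,…,u₄ = 1, 1.5, 2, 2.5, 3.
f(u) = -u³ + u² - 4u: f₀=-4, f₁=-7.125, f₂=-12, f₃=-19.375, f₄=-30.
(h/3)·[f₀ + 4f₁ + 2f₂ + 4f₃ + f₄] = 0.166667·(-164) = -27.3333.

-27.3333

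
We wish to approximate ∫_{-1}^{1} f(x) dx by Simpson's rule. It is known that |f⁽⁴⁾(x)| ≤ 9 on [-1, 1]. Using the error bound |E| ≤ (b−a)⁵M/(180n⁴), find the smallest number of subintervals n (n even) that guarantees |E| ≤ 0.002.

Need 288/(180n⁴) ≤ 0.002.
n⁴ ≥ 288/(180·0.002) = 800 ⇒ n ≥ 5.3183, so the smallest even n is 6. (n must be even for Simpson's rule.)

6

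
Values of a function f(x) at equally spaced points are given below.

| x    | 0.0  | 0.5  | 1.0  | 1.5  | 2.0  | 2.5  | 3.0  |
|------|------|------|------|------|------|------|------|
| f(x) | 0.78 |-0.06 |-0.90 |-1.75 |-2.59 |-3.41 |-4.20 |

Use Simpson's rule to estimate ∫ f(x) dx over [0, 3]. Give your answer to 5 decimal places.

-5.21333

h = 0.5, n = 6.
(h/3)·[y₀ + 4y₁ + 2y₂ + 4y₃ + 2y₄ + 4y₅ + y₆] = 0.166667·(-31.28) = -5.21333.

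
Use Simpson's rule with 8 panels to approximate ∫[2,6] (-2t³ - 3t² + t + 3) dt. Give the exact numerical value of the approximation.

-820

h = (6 − 2)/8 = 0.5.
Nodes t₀,…,t₈ = 2, 2.5, 3, 3.5, 4, 4.5, 5, 5.5, 6.
f(t) = -2t³ - 3t² + t + 3: f₀=-23, f₁=-44.5, f₂=-75, f₃=-116, f₄=-169, f₅=-235.5, f₆=-317, f₇=-415, f₈=-531.
(h/3)·[f₀ + 4f₁ + 2f₂ + 4f₃ + 2f₄ + 4f₅ + 2f₆ + 4f₇ + f₈] = 0.166667·(-4920) = -820.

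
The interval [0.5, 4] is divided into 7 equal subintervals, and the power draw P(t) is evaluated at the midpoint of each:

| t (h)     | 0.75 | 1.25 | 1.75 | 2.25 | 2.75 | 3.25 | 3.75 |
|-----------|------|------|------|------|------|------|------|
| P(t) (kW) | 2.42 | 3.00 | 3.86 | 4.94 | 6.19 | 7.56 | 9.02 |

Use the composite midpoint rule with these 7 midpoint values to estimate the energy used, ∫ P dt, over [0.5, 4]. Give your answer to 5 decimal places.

18.49500

h = 0.5, n = 7.
h·[y(m₁) + y(m₂) + y(m₃) + y(m₄) + y(m₅) + y(m₆) + y(m₇)] = 0.5·(36.99) = 18.49500.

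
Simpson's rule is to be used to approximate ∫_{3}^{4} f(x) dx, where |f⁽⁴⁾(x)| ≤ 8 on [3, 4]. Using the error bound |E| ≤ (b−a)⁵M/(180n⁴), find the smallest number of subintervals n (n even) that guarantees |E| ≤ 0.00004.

6

Need 8/(180n⁴) ≤ 0.00004.
n⁴ ≥ 8/(180·0.00004) = 1111.11 ⇒ n ≥ 5.7735, so the smallest even n is 6. (n must be even for Simpson's rule.)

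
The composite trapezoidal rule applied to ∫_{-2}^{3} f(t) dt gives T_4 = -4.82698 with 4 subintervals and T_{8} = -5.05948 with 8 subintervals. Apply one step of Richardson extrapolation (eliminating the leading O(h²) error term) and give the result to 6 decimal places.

R = (4·T_{8} − T_4) / 3 = (4·(-5.05948) − (-4.82698))/3 = (-15.41094)/3 = -5.136980.

-5.136980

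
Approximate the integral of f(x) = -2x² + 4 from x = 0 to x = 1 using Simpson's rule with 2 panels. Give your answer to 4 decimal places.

3.3333

h = (1 − 0)/2 = 0.5.
Nodes x₀,…,x₂ = 0, 0.5, 1.
f(x) = -2x² + 4: f₀=4, f₁=3.5, f₂=2.
(h/3)·[f₀ + 4f₁ + f₂] = 0.166667·(20) = 3.3333.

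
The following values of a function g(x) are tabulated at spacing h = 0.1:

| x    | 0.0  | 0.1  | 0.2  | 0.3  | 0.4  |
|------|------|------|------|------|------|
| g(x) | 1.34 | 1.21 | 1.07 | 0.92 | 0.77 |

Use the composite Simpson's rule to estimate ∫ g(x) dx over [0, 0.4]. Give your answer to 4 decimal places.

h = 0.1, n = 4.
(h/3)·[y₀ + 4y₁ + 2y₂ + 4y₃ + y₄] = 0.033333·(12.77) = 0.4257.

0.4257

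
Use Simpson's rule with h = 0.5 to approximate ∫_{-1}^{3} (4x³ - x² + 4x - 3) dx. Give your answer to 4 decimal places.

74.6667

h = (3 − (-1))/8 = 0.5.
Nodes x₀,…,x₈ = -1, -0.5, 0, 0.5, 1, 1.5, 2, 2.5, 3.
f(x) = 4x³ - x² + 4x - 3: f₀=-12, f₁=-5.75, f₂=-3, f₃=-0.75, f₄=4, f₅=14.25, f₆=33, f₇=63.25, f₈=108.
(h/3)·[f₀ + 4f₁ + 2f₂ + 4f₃ + 2f₄ + 4f₅ + 2f₆ + 4f₇ + f₈] = 0.166667·(448) = 74.6667.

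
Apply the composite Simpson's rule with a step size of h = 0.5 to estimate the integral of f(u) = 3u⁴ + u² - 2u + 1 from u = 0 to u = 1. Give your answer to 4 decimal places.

0.9583

h = (1 − 0)/2 = 0.5.
Nodes u₀,…,u₂ = 0, 0.5, 1.
f(u) = 3u⁴ + u² - 2u + 1: f₀=1, f₁=0.4375, f₂=3.
(h/3)·[f₀ + 4f₁ + f₂] = 0.166667·(5.75) = 0.9583.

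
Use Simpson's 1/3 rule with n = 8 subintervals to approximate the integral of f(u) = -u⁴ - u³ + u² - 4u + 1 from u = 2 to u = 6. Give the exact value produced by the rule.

h = (6 − 2)/8 = 0.5.
Nodes u₀,…,u₈ = 2, 2.5, 3, 3.5, 4, 4.5, 5, 5.5, 6.
f(u) = -u⁴ - u³ + u² - 4u + 1: f₀=-27, f₁=-57.4375, f₂=-110, f₃=-193.6875, f₄=-319, f₅=-497.9375, f₆=-744, f₇=-1072.1875, f₈=-1499.
(h/3)·[f₀ + 4f₁ + 2f₂ + 4f₃ + 2f₄ + 4f₅ + 2f₆ + 4f₇ + f₈] = 0.166667·(-11157) = -1859.5.

-1859.5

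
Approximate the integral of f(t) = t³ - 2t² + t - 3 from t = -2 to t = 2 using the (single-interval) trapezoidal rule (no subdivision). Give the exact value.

-44

T = (b−a)/2 · [f(-2) + f(2)] = 2·[(-21) + (-1)] = -44.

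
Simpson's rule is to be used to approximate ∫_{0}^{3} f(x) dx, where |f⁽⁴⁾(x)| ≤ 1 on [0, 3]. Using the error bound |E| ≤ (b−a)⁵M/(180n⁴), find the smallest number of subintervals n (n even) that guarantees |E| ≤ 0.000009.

Need 243/(180n⁴) ≤ 0.000009.
n⁴ ≥ 243/(180·0.000009) = 150000 ⇒ n ≥ 19.6799, so the smallest even n is 20. (n must be even for Simpson's rule.)

20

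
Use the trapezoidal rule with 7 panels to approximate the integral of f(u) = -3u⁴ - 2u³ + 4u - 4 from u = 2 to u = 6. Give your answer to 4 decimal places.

h = (6 − 2)/7 = 0.571429.
Nodes u₀,…,u₇ = 2, 2.571429, 3.142857, 3.714286, 4.285714, 4.857143, 5.428571, 6.
f(u) = -3u⁴ - 2u³ + 4u - 4: f₀=-60, f₁=-158.885464, f₂=-346.214077, f₃=-662.608913, f₄=-1156.369846, f₅=-1883.473553, f₆=-2907.573511, f₇=-4300.
(h/2)·[f₀ + 2f₁ + 2f₂ + 2f₃ + 2f₄ + 2f₅ + 2f₆ + f₇] = 0.285714·(-18590.250729) = -5311.5002.

-5311.5002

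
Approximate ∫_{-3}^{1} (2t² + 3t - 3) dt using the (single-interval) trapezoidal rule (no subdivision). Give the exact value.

16

T = (b−a)/2 · [f(-3) + f(1)] = 2·[6 + 2] = 16.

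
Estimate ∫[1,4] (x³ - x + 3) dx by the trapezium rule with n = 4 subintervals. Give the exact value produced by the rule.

h = (4 − 1)/4 = 0.75.
Nodes x₀,…,x₄ = 1, 1.75, 2.5, 3.25, 4.
f(x) = x³ - x + 3: f₀=3, f₁=6.609375, f₂=16.125, f₃=34.078125, f₄=63.
(h/2)·[f₀ + 2f₁ + 2f₂ + 2f₃ + f₄] = 0.375·(179.625) = 67.359375.

67.359375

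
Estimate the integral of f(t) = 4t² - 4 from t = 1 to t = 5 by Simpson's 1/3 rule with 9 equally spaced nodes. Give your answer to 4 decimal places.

149.3333

h = (5 − 1)/8 = 0.5.
Nodes t₀,…,t₈ = 1, 1.5, 2, 2.5, 3, 3.5, 4, 4.5, 5.
f(t) = 4t² - 4: f₀=0, f₁=5, f₂=12, f₃=21, f₄=32, f₅=45, f₆=60, f₇=77, f₈=96.
(h/3)·[f₀ + 4f₁ + 2f₂ + 4f₃ + 2f₄ + 4f₅ + 2f₆ + 4f₇ + f₈] = 0.166667·(896) = 149.3333.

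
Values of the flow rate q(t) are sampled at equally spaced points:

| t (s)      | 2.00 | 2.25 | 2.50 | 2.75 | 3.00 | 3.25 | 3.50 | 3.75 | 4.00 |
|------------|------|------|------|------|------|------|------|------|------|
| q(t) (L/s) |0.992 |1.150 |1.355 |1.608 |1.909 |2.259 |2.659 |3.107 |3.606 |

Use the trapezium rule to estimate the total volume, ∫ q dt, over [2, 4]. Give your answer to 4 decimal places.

h = 0.25, n = 8.
(h/2)·[y₀ + 2y₁ + 2y₂ + 2y₃ + 2y₄ + 2y₅ + 2y₆ + 2y₇ + y₈] = 0.125·(32.692) = 4.0865.

4.0865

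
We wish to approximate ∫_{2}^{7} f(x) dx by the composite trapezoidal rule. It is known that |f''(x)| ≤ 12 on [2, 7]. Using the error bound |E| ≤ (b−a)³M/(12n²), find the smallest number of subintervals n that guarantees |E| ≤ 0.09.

Need 1500/(12n²) ≤ 0.09.
n² ≥ 1500/(12·0.09) = 1388.89 ⇒ n ≥ 37.2678, so the smallest n is 38.

38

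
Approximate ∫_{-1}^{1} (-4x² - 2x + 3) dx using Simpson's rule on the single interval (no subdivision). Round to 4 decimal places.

S = (b−a)/6 · [f(-1) + 4f(0) + f(1)] = 0.333333·[1 + 4·3 + (-3)] = 3.3333.

3.3333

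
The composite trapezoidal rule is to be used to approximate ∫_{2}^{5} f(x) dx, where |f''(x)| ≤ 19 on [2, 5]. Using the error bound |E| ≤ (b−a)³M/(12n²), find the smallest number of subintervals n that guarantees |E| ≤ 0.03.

38

Need 513/(12n²) ≤ 0.03.
n² ≥ 513/(12·0.03) = 1425 ⇒ n ≥ 37.7492, so the smallest n is 38.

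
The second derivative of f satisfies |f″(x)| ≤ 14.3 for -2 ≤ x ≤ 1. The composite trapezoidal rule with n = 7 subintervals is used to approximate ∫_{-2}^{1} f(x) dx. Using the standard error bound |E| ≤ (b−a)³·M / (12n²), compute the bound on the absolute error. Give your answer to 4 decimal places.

|E| ≤ (3)³·14.3 / (12·7²) = 386.1/588 = 0.6566.

0.6566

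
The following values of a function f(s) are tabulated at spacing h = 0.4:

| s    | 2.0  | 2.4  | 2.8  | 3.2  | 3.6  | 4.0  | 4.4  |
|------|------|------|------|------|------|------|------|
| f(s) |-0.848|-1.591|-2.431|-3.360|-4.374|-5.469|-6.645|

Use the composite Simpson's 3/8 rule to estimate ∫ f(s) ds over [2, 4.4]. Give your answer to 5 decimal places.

-8.37120

h = 0.4, n = 6.
(3h/8)·[y₀ + 3y₁ + 3y₂ + 2y₃ + 3y₄ + 3y₅ + y₆] = 0.15·(-55.808) = -8.37120.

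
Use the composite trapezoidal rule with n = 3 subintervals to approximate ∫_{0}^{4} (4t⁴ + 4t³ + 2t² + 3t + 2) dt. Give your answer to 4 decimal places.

1330.6996

h = (4 − 0)/3 = 1.333333.
Nodes t₀,…,t₃ = 0, 1.333333, 2.666667, 4.
f(t) = 4t⁴ + 4t³ + 2t² + 3t + 2: f₀=2, f₁=31.679012, f₂=302.345679, f₃=1326.
(h/2)·[f₀ + 2f₁ + 2f₂ + f₃] = 0.666667·(1996.049383) = 1330.6996.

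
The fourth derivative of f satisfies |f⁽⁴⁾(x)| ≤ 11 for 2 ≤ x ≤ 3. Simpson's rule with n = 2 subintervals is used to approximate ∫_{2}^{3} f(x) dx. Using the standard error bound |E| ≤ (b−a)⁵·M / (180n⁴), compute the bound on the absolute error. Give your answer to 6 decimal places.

|E| ≤ (1)⁵·11 / (180·2⁴) = 11/2880 = 0.003819.

0.003819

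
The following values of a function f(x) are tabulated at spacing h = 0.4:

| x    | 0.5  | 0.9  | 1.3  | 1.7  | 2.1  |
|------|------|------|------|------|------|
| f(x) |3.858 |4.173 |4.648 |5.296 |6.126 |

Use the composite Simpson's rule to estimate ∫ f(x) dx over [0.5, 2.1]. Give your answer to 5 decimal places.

h = 0.4, n = 4.
(h/3)·[y₀ + 4y₁ + 2y₂ + 4y₃ + y₄] = 0.133333·(57.156) = 7.62080.

7.62080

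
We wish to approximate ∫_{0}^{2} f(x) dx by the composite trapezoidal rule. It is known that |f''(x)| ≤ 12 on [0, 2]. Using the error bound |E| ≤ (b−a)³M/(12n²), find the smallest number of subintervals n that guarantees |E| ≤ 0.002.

64

Need 96/(12n²) ≤ 0.002.
n² ≥ 96/(12·0.002) = 4000 ⇒ n ≥ 63.2456, so the smallest n is 64.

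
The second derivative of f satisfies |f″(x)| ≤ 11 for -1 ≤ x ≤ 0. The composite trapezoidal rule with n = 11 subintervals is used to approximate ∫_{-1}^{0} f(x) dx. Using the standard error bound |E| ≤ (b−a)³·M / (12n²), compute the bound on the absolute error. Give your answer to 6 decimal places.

0.007576

|E| ≤ (1)³·11 / (12·11²) = 11/1452 = 0.007576.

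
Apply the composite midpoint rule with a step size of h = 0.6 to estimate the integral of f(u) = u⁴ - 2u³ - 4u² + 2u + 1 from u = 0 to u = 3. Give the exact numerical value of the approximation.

-16.33866

h = (3 − 0)/5 = 0.6.
Midpoints m₁,…,m₅ = 0.3, 0.9, 1.5, 2.1, 2.7.
f(m₁)=1.1941, f(m₂)=-1.2419, f(m₃)=-6.6875, f(m₄)=-11.5139, f(m₅)=-8.9819.
h·[f(m₁) + f(m₂) + f(m₃) + f(m₄) + f(m₅)] = 0.6·(-27.2311) = -16.33866.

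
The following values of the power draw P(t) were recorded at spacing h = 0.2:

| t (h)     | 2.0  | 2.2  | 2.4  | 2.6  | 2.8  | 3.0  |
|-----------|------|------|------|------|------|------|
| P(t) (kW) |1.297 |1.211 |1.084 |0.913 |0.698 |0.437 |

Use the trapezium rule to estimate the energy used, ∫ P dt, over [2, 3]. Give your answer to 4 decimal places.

0.9546

h = 0.2, n = 5.
(h/2)·[y₀ + 2y₁ + 2y₂ + 2y₃ + 2y₄ + y₅] = 0.1·(9.546) = 0.9546.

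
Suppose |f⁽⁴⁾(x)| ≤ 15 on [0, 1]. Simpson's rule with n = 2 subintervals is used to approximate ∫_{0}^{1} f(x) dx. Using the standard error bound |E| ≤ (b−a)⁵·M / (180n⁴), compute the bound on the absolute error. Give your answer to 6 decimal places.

0.005208

|E| ≤ (1)⁵·15 / (180·2⁴) = 15/2880 = 0.005208.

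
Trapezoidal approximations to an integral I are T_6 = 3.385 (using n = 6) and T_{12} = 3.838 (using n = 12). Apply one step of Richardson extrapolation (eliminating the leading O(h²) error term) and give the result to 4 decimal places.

R = (4·T_{12} − T_6) / 3 = (4·3.838 − 3.385)/3 = (11.967)/3 = 3.9890.

3.9890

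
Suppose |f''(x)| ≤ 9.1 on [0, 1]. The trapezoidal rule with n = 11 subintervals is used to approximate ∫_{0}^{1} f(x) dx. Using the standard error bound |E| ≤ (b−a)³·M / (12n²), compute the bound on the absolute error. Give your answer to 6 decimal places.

|E| ≤ (1)³·9.1 / (12·11²) = 9.1/1452 = 0.006267.

0.006267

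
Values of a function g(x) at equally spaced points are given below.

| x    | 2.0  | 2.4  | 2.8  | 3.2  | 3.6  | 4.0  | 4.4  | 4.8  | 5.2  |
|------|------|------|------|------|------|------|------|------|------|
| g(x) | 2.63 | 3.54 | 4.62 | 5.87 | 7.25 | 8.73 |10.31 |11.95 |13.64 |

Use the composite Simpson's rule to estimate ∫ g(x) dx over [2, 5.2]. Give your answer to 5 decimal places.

24.13200

h = 0.4, n = 8.
(h/3)·[y₀ + 4y₁ + 2y₂ + 4y₃ + 2y₄ + 4y₅ + 2y₆ + 4y₇ + y₈] = 0.133333·(180.99) = 24.13200.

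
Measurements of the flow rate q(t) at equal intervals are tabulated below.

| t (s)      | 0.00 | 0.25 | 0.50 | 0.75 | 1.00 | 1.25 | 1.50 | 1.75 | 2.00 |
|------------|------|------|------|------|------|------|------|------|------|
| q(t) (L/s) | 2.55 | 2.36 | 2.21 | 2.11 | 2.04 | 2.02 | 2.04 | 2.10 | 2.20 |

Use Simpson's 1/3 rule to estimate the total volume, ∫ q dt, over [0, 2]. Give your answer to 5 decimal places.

4.30750

h = 0.25, n = 8.
(h/3)·[y₀ + 4y₁ + 2y₂ + 4y₃ + 2y₄ + 4y₅ + 2y₆ + 4y₇ + y₈] = 0.083333·(51.69) = 4.30750.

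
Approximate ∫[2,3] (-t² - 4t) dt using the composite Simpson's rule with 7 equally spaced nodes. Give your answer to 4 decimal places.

h = (3 − 2)/6 = 0.166667.
Nodes t₀,…,t₆ = 2, 2.166667, 2.333333, 2.5, 2.666667, 2.833333, 3.
f(t) = -t² - 4t: f₀=-12, f₁=-13.361111, f₂=-14.777778, f₃=-16.25, f₄=-17.777778, f₅=-19.361111, f₆=-21.
(h/3)·[f₀ + 4f₁ + 2f₂ + 4f₃ + 2f₄ + 4f₅ + f₆] = 0.055556·(-294) = -16.3333.

-16.3333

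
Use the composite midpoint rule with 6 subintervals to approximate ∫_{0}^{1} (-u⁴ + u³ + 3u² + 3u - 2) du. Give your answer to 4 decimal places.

h = (1 − 0)/6 = 0.166667.
Midpoints m₁,…,m₆ = 0.083333, 0.25, 0.416667, 0.583333, 0.75, 0.916667.
f(m₁)=-1.728636, f(m₂)=-1.05078125, f(m₃)=-0.186970, f(m₄)=0.853540, f(m₅)=2.04296875, f(m₆)=3.335021.
h·[f(m₁) + f(m₂) + f(m₃) + f(m₄) + f(m₅) + f(m₆)] = 0.166667·(3.265143) = 0.5442.

0.5442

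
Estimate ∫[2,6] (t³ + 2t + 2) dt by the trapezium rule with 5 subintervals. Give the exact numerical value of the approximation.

365.12

h = (6 − 2)/5 = 0.8.
Nodes t₀,…,t₅ = 2, 2.8, 3.6, 4.4, 5.2, 6.
f(t) = t³ + 2t + 2: f₀=14, f₁=29.552, f₂=55.856, f₃=95.984, f₄=153.008, f₅=230.
(h/2)·[f₀ + 2f₁ + 2f₂ + 2f₃ + 2f₄ + f₅] = 0.4·(912.8) = 365.12.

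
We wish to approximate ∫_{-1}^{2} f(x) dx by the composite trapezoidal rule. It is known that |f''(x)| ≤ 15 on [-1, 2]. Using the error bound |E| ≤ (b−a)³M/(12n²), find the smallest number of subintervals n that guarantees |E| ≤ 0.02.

42

Need 405/(12n²) ≤ 0.02.
n² ≥ 405/(12·0.02) = 1687.5 ⇒ n ≥ 41.0792, so the smallest n is 42.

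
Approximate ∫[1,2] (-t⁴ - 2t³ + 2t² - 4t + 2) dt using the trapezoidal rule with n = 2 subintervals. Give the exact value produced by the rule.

-13.90625

h = (2 − 1)/2 = 0.5.
Nodes t₀,…,t₂ = 1, 1.5, 2.
f(t) = -t⁴ - 2t³ + 2t² - 4t + 2: f₀=-3, f₁=-11.3125, f₂=-30.
(h/2)·[f₀ + 2f₁ + f₂] = 0.25·(-55.625) = -13.90625.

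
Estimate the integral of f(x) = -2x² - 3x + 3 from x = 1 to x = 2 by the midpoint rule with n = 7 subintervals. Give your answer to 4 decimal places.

-6.1633

h = (2 − 1)/7 = 0.142857.
Midpoints m₁,…,m₇ = 1.071429, 1.214286, 1.357143, 1.5, 1.642857, 1.785714, 1.928571.
f(m₁)=-2.510204, f(m₂)=-3.591837, f(m₃)=-4.755102, f(m₄)=-6, f(m₅)=-7.326531, f(m₆)=-8.734694, f(m₇)=-10.224490.
h·[f(m₁) + f(m₂) + f(m₃) + f(m₄) + f(m₅) + f(m₆) + f(m₇)] = 0.142857·(-43.142857) = -6.1633.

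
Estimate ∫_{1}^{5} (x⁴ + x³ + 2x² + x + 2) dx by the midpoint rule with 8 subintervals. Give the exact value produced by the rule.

h = (5 − 1)/8 = 0.5.
Midpoints m₁,…,m₈ = 1.25, 1.75, 2.25, 2.75, 3.25, 3.75, 4.25, 4.75.
f(m₁)=10.76953125, f(m₂)=24.61328125, f(m₃)=51.39453125, f(m₄)=97.86328125, f(m₅)=172.26953125, f(m₆)=284.36328125, f(m₇)=445.39453125, f(m₈)=668.11328125.
h·[f(m₁) + f(m₂) + f(m₃) + f(m₄) + f(m₅) + f(m₆) + f(m₇) + f(m₈)] = 0.5·(1754.78125) = 877.390625.

877.390625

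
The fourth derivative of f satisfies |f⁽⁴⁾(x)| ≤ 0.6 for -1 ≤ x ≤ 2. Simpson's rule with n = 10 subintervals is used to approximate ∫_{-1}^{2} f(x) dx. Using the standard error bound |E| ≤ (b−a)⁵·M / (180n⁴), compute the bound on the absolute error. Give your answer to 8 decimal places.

0.00008100

|E| ≤ (3)⁵·0.6 / (180·10⁴) = 145.8/1800000 = 0.00008100.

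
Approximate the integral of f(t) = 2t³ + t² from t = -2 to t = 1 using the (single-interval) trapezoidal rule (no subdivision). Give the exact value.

-13.5

T = (b−a)/2 · [f(-2) + f(1)] = 1.5·[(-12) + 3] = -13.5.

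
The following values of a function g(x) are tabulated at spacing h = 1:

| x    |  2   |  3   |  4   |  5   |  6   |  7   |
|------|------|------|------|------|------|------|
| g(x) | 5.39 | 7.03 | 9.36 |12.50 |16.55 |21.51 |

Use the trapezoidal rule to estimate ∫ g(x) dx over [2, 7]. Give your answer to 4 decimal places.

h = 1, n = 5.
(h/2)·[y₀ + 2y₁ + 2y₂ + 2y₃ + 2y₄ + y₅] = 0.5·(117.78) = 58.8900.

58.8900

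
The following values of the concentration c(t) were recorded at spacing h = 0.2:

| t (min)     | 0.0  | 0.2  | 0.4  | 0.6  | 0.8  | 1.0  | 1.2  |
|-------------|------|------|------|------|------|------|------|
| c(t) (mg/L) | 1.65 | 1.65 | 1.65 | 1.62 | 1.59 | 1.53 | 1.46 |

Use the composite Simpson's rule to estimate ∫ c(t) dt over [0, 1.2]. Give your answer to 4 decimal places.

h = 0.2, n = 6.
(h/3)·[y₀ + 4y₁ + 2y₂ + 4y₃ + 2y₄ + 4y₅ + y₆] = 0.066667·(28.79) = 1.9193.

1.9193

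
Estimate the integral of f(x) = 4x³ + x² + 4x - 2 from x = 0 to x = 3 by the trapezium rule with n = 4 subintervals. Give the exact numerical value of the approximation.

107.34375

h = (3 − 0)/4 = 0.75.
Nodes x₀,…,x₄ = 0, 0.75, 1.5, 2.25, 3.
f(x) = 4x³ + x² + 4x - 2: f₀=-2, f₁=3.25, f₂=19.75, f₃=57.625, f₄=127.
(h/2)·[f₀ + 2f₁ + 2f₂ + 2f₃ + f₄] = 0.375·(286.25) = 107.34375.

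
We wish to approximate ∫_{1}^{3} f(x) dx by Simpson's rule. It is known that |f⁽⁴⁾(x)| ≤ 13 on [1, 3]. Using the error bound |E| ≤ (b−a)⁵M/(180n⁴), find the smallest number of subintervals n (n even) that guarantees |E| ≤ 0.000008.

Need 416/(180n⁴) ≤ 0.000008.
n⁴ ≥ 416/(180·0.000008) = 288889 ⇒ n ≥ 23.1837, so the smallest even n is 24. (n must be even for Simpson's rule.)

24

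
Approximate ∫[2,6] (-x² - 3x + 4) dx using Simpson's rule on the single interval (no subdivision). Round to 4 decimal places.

-101.3333

S = (b−a)/6 · [f(2) + 4f(4) + f(6)] = 0.666667·[(-6) + 4·(-24) + (-50)] = -101.3333.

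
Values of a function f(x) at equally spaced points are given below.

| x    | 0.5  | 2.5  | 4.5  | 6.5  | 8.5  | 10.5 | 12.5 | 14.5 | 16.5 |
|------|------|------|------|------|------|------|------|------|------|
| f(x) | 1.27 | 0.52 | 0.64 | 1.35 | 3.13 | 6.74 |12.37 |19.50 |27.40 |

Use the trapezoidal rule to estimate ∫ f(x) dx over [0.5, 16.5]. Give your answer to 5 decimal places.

117.17000

h = 2, n = 8.
(h/2)·[y₀ + 2y₁ + 2y₂ + 2y₃ + 2y₄ + 2y₅ + 2y₆ + 2y₇ + y₈] = 1·(117.17) = 117.17000.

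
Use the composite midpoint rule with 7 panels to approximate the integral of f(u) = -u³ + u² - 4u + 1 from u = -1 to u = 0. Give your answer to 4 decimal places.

3.5791

h = (0 − (-1))/7 = 0.142857.
Midpoints m₁,…,m₇ = -0.928571, -0.785714, -0.642857, -0.5, -0.357143, -0.214286, -0.071429.
f(m₁)=6.377187, f(m₂)=5.245262, f(m₃)=4.250364, f(m₄)=3.375, f(m₅)=2.601676, f(m₆)=1.912901, f(m₇)=1.291181.
h·[f(m₁) + f(m₂) + f(m₃) + f(m₄) + f(m₅) + f(m₆) + f(m₇)] = 0.142857·(25.053571) = 3.5791.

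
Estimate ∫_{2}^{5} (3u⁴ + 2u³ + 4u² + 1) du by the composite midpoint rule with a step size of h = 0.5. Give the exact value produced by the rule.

h = (5 − 2)/6 = 0.5.
Midpoints m₁,…,m₆ = 2.25, 2.75, 3.25, 3.75, 4.25, 4.75.
f(m₁)=120.91796875, f(m₂)=244.41796875, f(m₃)=446.60546875, f(m₄)=755.98046875, f(m₅)=1205.54296875, f(m₆)=1832.79296875.
h·[f(m₁) + f(m₂) + f(m₃) + f(m₄) + f(m₅) + f(m₆)] = 0.5·(4606.2578125) = 2303.12890625.

2303.12890625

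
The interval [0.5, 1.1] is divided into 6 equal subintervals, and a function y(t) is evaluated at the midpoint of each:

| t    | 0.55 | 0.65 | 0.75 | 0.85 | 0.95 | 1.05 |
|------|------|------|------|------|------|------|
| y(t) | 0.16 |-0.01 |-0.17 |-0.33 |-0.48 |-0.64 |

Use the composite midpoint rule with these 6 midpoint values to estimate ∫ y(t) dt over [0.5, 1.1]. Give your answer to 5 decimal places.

-0.14700

h = 0.1, n = 6.
h·[y(m₁) + y(m₂) + y(m₃) + y(m₄) + y(m₅) + y(m₆)] = 0.1·(-1.47) = -0.14700.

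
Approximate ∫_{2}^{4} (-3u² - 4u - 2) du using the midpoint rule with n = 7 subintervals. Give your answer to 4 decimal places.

-83.9592

h = (4 − 2)/7 = 0.285714.
Midpoints m₁,…,m₇ = 2.142857, 2.428571, 2.714286, 3, 3.285714, 3.571429, 3.857143.
f(m₁)=-24.346939, f(m₂)=-29.408163, f(m₃)=-34.959184, f(m₄)=-41, f(m₅)=-47.530612, f(m₆)=-54.551020, f(m₇)=-62.061224.
h·[f(m₁) + f(m₂) + f(m₃) + f(m₄) + f(m₅) + f(m₆) + f(m₇)] = 0.285714·(-293.857143) = -83.9592.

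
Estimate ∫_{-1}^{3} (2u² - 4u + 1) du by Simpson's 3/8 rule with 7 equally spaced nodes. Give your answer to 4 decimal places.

6.6667

h = (3 − (-1))/6 = 0.666667.
Nodes u₀,…,u₆ = -1, -0.333333, 0.333333, 1, 1.666667, 2.333333, 3.
f(u) = 2u² - 4u + 1: f₀=7, f₁=2.555556, f₂=-0.111111, f₃=-1, f₄=-0.111111, f₅=2.555556, f₆=7.
(3h/8)·[f₀ + 3f₁ + 3f₂ + 2f₃ + 3f₄ + 3f₅ + f₆] = 0.25·(26.666667) = 6.6667.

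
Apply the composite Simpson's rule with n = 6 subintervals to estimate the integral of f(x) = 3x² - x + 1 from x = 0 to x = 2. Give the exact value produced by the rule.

h = (2 − 0)/6 = 0.333333.
Nodes x₀,…,x₆ = 0, 0.333333, 0.666667, 1, 1.333333, 1.666667, 2.
f(x) = 3x² - x + 1: f₀=1, f₁=1, f₂=1.666667, f₃=3, f₄=5, f₅=7.666667, f₆=11.
(h/3)·[f₀ + 4f₁ + 2f₂ + 4f₃ + 2f₄ + 4f₅ + f₆] = 0.111111·(72) = 8.

8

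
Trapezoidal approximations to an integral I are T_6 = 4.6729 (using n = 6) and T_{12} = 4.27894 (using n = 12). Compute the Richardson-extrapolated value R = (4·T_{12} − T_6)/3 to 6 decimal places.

4.147620

R = (4·T_{12} − T_6) / 3 = (4·4.27894 − 4.6729)/3 = (12.44286)/3 = 4.147620.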